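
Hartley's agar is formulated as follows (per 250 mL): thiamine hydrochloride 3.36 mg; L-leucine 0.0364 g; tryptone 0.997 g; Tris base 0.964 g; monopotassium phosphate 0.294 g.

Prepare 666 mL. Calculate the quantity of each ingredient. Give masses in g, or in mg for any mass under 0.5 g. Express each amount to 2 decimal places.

thiamine hydrochloride 8.95 mg; L-leucine 96.97 mg; tryptone 2.66 g; Tris base 2.57 g; monopotassium phosphate 0.78 g

Ratio of target to recipe volume: 666 / 250 = 2.664.
thiamine hydrochloride: 3.36 mg × (666 mL / 250 mL) = 8.95 mg
L-leucine: 0.0364 g × (666 mL / 250 mL) = 0.0969696 g = 96.97 mg
tryptone: 0.997 g × (666 mL / 250 mL) = 2.66 g
Tris base: 0.964 g × (666 mL / 250 mL) = 2.57 g
monopotassium phosphate: 0.294 g × (666 mL / 250 mL) = 0.78 g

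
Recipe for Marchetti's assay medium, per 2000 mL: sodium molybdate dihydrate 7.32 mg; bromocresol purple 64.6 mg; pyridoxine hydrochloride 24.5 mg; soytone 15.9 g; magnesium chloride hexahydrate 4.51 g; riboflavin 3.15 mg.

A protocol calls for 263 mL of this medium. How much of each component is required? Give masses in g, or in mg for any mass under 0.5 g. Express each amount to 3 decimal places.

sodium molybdate dihydrate 0.963 mg; bromocresol purple 8.495 mg; pyridoxine hydrochloride 3.222 mg; soytone 2.091 g; magnesium chloride hexahydrate 0.593 g; riboflavin 0.414 mg

Ratio of target to recipe volume: 263 / 2000 = 0.1315.
sodium molybdate dihydrate: 7.32 mg × (263 mL / 2000 mL) = 0.963 mg
bromocresol purple: 64.6 mg × (263 mL / 2000 mL) = 8.495 mg
pyridoxine hydrochloride: 24.5 mg × (263 mL / 2000 mL) = 3.222 mg
soytone: 15.9 g × (263 mL / 2000 mL) = 2.091 g
magnesium chloride hexahydrate: 4.51 g × (263 mL / 2000 mL) = 0.593 g
riboflavin: 3.15 mg × (263 mL / 2000 mL) = 0.414 mg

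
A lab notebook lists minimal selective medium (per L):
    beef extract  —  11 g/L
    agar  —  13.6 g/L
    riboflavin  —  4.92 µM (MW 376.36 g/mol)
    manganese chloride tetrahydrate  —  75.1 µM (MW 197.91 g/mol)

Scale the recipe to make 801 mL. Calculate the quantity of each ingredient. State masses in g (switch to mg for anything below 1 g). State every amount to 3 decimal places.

beef extract 8.811 g; agar 10.894 g; riboflavin 1.483 mg; manganese chloride tetrahydrate 11.905 mg

Target volume = 801 mL = 0.801 L.
beef extract: 11 g/L × 0.801 L = 8.811 g
agar: 13.6 g/L × 0.801 L = 10.894 g
riboflavin: 4.92 µmol/L × 376.36 g/mol × 0.801 L ÷ 1000 = 1.483 mg
manganese chloride tetrahydrate: 75.1 µmol/L × 197.91 g/mol × 0.801 L ÷ 1000 = 11.905 mg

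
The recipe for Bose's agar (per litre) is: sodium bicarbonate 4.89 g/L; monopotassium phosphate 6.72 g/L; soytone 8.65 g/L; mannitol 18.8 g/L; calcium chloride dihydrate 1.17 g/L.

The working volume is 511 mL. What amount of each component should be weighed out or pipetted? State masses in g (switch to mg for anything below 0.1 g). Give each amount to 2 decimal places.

Working volume: 511 mL = 0.511 L.
sodium bicarbonate: 4.89 g/L × 0.511 L = 2.50 g
monopotassium phosphate: 6.72 g/L × 0.511 L = 3.43 g
soytone: 8.65 g/L × 0.511 L = 4.42 g
mannitol: 18.8 g/L × 0.511 L = 9.61 g
calcium chloride dihydrate: 1.17 g/L × 0.511 L = 0.60 g

sodium bicarbonate 2.50 g; monopotassium phosphate 3.43 g; soytone 4.42 g; mannitol 9.61 g; calcium chloride dihydrate 0.60 g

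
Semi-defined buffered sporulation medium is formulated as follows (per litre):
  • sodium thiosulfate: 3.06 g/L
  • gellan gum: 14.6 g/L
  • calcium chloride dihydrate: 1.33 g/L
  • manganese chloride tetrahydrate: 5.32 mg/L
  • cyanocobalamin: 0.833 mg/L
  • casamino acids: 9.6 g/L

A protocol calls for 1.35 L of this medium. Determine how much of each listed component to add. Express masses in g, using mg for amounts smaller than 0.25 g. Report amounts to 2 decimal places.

Scale factor relative to 1 L: 1.35.
sodium thiosulfate: 3.06 g/L × 1.35 L = 4.13 g
gellan gum: 14.6 g/L × 1.35 L = 19.71 g
calcium chloride dihydrate: 1.33 g/L × 1.35 L = 1.80 g
manganese chloride tetrahydrate: 5.32 mg/L × 1.35 L = 7.18 mg
cyanocobalamin: 0.833 mg/L × 1.35 L = 1.12 mg
casamino acids: 9.6 g/L × 1.35 L = 12.96 g

sodium thiosulfate 4.13 g; gellan gum 19.71 g; calcium chloride dihydrate 1.80 g; manganese chloride tetrahydrate 7.18 mg; cyanocobalamin 1.12 mg; casamino acids 12.96 g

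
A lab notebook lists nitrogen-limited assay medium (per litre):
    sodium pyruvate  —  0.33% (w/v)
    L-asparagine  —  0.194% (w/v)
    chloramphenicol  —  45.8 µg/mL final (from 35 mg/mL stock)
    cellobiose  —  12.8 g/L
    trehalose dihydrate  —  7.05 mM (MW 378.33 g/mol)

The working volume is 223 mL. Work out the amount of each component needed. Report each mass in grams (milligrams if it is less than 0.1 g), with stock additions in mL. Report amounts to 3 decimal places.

Scale factor relative to 1 L: 0.223.
sodium pyruvate: 0.33% w/v = 3.3 g/L → 3.3 × 0.223 L = 0.736 g
L-asparagine: 0.194% w/v = 1.94 g/L → 1.94 × 0.223 L = 0.433 g
chloramphenicol: dilute stock: 45.8 µg/mL × 223 mL ÷ 35000 µg/mL = 0.292 mL
cellobiose: 12.8 g/L × 0.223 L = 2.854 g
trehalose dihydrate: 7.05 mmol/L × 378.33 g/mol × 0.223 L ÷ 1000 = 0.595 g

sodium pyruvate 0.736 g; L-asparagine 0.433 g; chloramphenicol 0.292 mL; cellobiose 2.854 g; trehalose dihydrate 0.595 g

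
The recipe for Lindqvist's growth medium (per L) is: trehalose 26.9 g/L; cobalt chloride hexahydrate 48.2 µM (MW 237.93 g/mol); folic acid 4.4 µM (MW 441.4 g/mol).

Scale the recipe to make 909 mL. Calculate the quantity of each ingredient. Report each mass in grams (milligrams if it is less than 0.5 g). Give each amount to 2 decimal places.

trehalose 24.45 g; cobalt chloride hexahydrate 10.42 mg; folic acid 1.77 mg

Target volume = 909 mL = 0.909 L.
trehalose: 26.9 g/L × 0.909 L = 24.45 g
cobalt chloride hexahydrate: 48.2 µmol/L × 237.93 g/mol × 0.909 L ÷ 1000 = 10.42 mg
folic acid: 4.4 µmol/L × 441.4 g/mol × 0.909 L ÷ 1000 = 1.77 mg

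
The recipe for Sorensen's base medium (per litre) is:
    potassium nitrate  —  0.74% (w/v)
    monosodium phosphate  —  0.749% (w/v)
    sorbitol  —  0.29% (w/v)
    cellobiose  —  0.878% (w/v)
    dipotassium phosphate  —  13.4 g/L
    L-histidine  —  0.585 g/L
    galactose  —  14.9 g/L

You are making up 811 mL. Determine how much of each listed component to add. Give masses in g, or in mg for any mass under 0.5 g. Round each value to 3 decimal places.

Working volume: 811 mL = 0.811 L.
potassium nitrate: 0.74% w/v = 7.4 g/L → 7.4 × 0.811 L = 6.001 g
monosodium phosphate: 0.749% w/v = 7.49 g/L → 7.49 × 0.811 L = 6.074 g
sorbitol: 0.29 g per 100 mL × 811 mL ÷ 100 = 2.352 g
cellobiose: 0.878% w/v = 8.78 g/L → 8.78 × 0.811 L = 7.121 g
dipotassium phosphate: 13.4 g/L × 0.811 L = 10.867 g
L-histidine: 0.585 g/L × 0.811 L = 0.474435 g = 474.435 mg
galactose: 14.9 g/L × 0.811 L = 12.084 g

potassium nitrate 6.001 g; monosodium phosphate 6.074 g; sorbitol 2.352 g; cellobiose 7.121 g; dipotassium phosphate 10.867 g; L-histidine 474.435 mg; galactose 12.084 g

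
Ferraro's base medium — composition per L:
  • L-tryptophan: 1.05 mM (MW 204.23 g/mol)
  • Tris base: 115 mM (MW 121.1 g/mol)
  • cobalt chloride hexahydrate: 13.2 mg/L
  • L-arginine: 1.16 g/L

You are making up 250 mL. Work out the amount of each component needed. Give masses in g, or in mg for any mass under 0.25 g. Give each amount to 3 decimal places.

Working volume: 250 mL = 0.25 L.
L-tryptophan: 1.05 mmol/L × 204.23 mg/mmol × 0.25 L = 53.610 mg
Tris base: 115 mmol/L × 121.1 g/mol × 0.25 L ÷ 1000 = 3.482 g
cobalt chloride hexahydrate: 13.2 mg/L × 0.25 L = 3.300 mg
L-arginine: 1.16 g/L × 0.25 L = 0.290 g

L-tryptophan 53.610 mg; Tris base 3.482 g; cobalt chloride hexahydrate 3.300 mg; L-arginine 0.290 g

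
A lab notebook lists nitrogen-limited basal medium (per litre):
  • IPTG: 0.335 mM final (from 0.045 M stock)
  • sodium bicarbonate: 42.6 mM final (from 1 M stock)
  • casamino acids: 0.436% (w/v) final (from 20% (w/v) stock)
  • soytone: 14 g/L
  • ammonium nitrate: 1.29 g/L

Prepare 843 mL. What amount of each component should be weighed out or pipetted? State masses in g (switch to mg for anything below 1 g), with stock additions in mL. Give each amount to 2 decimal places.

IPTG 6.28 mL; sodium bicarbonate 35.91 mL; casamino acids 18.38 mL; soytone 11.80 g; ammonium nitrate 1.09 g

Target volume = 843 mL = 0.843 L.
IPTG: C1V1 = C2V2 → 0.335 mM × 843 mL ÷ 45 mM = 6.28 mL
sodium bicarbonate: V = C2·V2/C1 = 42.6 mM × 843 mL ÷ 1000 mM = 35.91 mL
casamino acids: C1V1 = C2V2 → 0.436% ÷ 20% × 843 mL = 18.38 mL
soytone: 14 g/L × 0.843 L = 11.80 g
ammonium nitrate: 1.29 g/L × 0.843 L = 1.09 g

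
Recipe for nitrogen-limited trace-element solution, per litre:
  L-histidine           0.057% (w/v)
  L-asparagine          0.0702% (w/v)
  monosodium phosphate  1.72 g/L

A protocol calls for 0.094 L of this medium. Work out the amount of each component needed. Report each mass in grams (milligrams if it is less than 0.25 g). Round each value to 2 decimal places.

Scale factor relative to 1 L: 0.094.
L-histidine: 0.057 g per 100 mL × 94 mL ÷ 100 = 0.05358 g = 53.58 mg
L-asparagine: 0.0702% w/v = 0.702 g/L → 0.702 × 0.094 L = 0.065988 g = 65.99 mg
monosodium phosphate: 1.72 g/L × 0.094 L = 0.16168 g = 161.68 mg

L-histidine 53.58 mg; L-asparagine 65.99 mg; monosodium phosphate 161.68 mg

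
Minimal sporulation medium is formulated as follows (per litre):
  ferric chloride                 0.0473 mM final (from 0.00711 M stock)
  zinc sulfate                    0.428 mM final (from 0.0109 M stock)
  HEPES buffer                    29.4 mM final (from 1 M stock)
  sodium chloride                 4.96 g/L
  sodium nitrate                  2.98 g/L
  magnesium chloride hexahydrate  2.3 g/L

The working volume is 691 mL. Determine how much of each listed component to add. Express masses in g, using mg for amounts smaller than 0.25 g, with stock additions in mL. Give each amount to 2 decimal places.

Scale factor relative to 1 L: 0.691.
ferric chloride: V = C2·V2/C1 = 0.0473 mM × 691 mL ÷ 7.11 mM = 4.60 mL
zinc sulfate: dilute stock: 0.428 mM × 691 mL ÷ 10.9 mM = 27.13 mL
HEPES buffer: V = C2·V2/C1 = 29.4 mM × 691 mL ÷ 1000 mM = 20.32 mL
sodium chloride: 4.96 g/L × 0.691 L = 3.43 g
sodium nitrate: 2.98 g/L × 0.691 L = 2.06 g
magnesium chloride hexahydrate: 2.3 g/L × 0.691 L = 1.59 g

ferric chloride 4.60 mL; zinc sulfate 27.13 mL; HEPES buffer 20.32 mL; sodium chloride 3.43 g; sodium nitrate 2.06 g; magnesium chloride hexahydrate 1.59 g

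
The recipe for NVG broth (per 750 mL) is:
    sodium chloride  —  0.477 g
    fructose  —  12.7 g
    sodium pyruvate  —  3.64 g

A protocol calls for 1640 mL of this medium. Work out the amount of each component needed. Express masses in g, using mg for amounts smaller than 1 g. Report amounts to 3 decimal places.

Ratio of target to recipe volume: 1640 / 750 = 2.18667.
sodium chloride: 0.477 g × (1640 mL / 750 mL) = 1.043 g
fructose: 12.7 g × (1640 mL / 750 mL) = 27.771 g
sodium pyruvate: 3.64 g × (1640 mL / 750 mL) = 7.959 g

sodium chloride 1.043 g; fructose 27.771 g; sodium pyruvate 7.959 g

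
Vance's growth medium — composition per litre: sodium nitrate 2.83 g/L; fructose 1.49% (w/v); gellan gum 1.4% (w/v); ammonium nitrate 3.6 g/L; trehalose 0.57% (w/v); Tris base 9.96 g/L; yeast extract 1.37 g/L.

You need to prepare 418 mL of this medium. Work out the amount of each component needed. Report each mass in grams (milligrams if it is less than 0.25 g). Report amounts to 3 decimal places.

Scale factor relative to 1 L: 0.418.
sodium nitrate: 2.83 g/L × 0.418 L = 1.183 g
fructose: 1.49 g per 100 mL × 418 mL ÷ 100 = 6.228 g
gellan gum: 1.4% w/v = 14 g/L → 14 × 0.418 L = 5.852 g
ammonium nitrate: 3.6 g/L × 0.418 L = 1.505 g
trehalose: 0.57% w/v = 5.7 g/L → 5.7 × 0.418 L = 2.383 g
Tris base: 9.96 g/L × 0.418 L = 4.163 g
yeast extract: 1.37 g/L × 0.418 L = 0.573 g

sodium nitrate 1.183 g; fructose 6.228 g; gellan gum 5.852 g; ammonium nitrate 1.505 g; trehalose 2.383 g; Tris base 4.163 g; yeast extract 0.573 g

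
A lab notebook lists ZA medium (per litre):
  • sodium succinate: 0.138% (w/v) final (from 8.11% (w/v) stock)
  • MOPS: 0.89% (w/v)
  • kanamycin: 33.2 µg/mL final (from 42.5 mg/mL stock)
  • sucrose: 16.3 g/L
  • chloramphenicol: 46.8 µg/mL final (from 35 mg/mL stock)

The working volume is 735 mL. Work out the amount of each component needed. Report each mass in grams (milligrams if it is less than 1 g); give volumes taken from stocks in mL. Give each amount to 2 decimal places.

Scale factor relative to 1 L: 0.735.
sodium succinate: C1V1 = C2V2 → 0.138% ÷ 8.11% × 735 mL = 12.51 mL
MOPS: 0.89 g per 100 mL × 735 mL ÷ 100 = 6.54 g
kanamycin: C1V1 = C2V2 → 33.2 µg/mL × 735 mL ÷ 42500 µg/mL = 0.57 mL
sucrose: 16.3 g/L × 0.735 L = 11.98 g
chloramphenicol: dilute stock: 46.8 µg/mL × 735 mL ÷ 35000 µg/mL = 0.98 mL

sodium succinate 12.51 mL; MOPS 6.54 g; kanamycin 0.57 mL; sucrose 11.98 g; chloramphenicol 0.98 mL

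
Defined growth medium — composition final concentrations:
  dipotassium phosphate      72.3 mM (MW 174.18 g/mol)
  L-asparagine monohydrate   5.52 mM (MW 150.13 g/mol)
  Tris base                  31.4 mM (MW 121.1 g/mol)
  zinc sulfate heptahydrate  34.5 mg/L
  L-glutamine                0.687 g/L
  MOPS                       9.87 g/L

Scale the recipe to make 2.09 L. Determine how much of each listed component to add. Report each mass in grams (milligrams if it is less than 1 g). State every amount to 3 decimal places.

dipotassium phosphate 26.320 g; L-asparagine monohydrate 1.732 g; Tris base 7.947 g; zinc sulfate heptahydrate 72.105 mg; L-glutamine 1.436 g; MOPS 20.628 g

Working volume: 2.09 L.
dipotassium phosphate: 72.3 mmol/L × 174.18 g/mol × 2.09 L ÷ 1000 = 26.320 g
L-asparagine monohydrate: 5.52 mmol/L × 150.13 g/mol × 2.09 L ÷ 1000 = 1.732 g
Tris base: 31.4 mmol/L × 121.1 g/mol × 2.09 L ÷ 1000 = 7.947 g
zinc sulfate heptahydrate: 34.5 mg/L × 2.09 L = 72.105 mg
L-glutamine: 0.687 g/L × 2.09 L = 1.436 g
MOPS: 9.87 g/L × 2.09 L = 20.628 g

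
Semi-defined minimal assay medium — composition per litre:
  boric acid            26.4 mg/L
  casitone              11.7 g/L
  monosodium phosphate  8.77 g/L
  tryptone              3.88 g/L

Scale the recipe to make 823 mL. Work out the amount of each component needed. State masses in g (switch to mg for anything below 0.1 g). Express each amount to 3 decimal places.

Target volume = 823 mL = 0.823 L.
boric acid: 26.4 mg/L × 0.823 L = 21.727 mg
casitone: 11.7 g/L × 0.823 L = 9.629 g
monosodium phosphate: 8.77 g/L × 0.823 L = 7.218 g
tryptone: 3.88 g/L × 0.823 L = 3.193 g

boric acid 21.727 mg; casitone 9.629 g; monosodium phosphate 7.218 g; tryptone 3.193 g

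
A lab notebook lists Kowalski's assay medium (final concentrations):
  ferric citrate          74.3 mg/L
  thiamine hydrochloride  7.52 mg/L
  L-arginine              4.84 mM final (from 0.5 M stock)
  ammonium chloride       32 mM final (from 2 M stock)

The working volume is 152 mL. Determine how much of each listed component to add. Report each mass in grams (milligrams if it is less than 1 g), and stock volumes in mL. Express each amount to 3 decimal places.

ferric citrate 11.294 mg; thiamine hydrochloride 1.143 mg; L-arginine 1.471 mL; ammonium chloride 2.432 mL

Scale factor relative to 1 L: 0.152.
ferric citrate: 74.3 mg/L × 0.152 L = 11.294 mg
thiamine hydrochloride: 7.52 mg/L × 0.152 L = 1.143 mg
L-arginine: dilute stock: 4.84 mM × 152 mL ÷ 500 mM = 1.471 mL
ammonium chloride: C1V1 = C2V2 → 32 mM × 152 mL ÷ 2000 mM = 2.432 mL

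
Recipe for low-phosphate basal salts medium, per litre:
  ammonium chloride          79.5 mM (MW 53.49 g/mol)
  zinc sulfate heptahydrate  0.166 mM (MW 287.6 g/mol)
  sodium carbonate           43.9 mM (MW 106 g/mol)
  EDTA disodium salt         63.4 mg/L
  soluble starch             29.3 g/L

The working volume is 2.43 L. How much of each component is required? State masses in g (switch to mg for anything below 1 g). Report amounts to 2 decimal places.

ammonium chloride 10.33 g; zinc sulfate heptahydrate 116.01 mg; sodium carbonate 11.31 g; EDTA disodium salt 154.06 mg; soluble starch 71.20 g

Scale factor relative to 1 L: 2.43.
ammonium chloride: 79.5 mmol/L × 53.49 g/mol × 2.43 L ÷ 1000 = 10.33 g
zinc sulfate heptahydrate: 0.166 mmol/L × 287.6 mg/mmol × 2.43 L = 116.01 mg
sodium carbonate: 43.9 mmol/L × 106 g/mol × 2.43 L ÷ 1000 = 11.31 g
EDTA disodium salt: 63.4 mg/L × 2.43 L = 154.06 mg
soluble starch: 29.3 g/L × 2.43 L = 71.20 g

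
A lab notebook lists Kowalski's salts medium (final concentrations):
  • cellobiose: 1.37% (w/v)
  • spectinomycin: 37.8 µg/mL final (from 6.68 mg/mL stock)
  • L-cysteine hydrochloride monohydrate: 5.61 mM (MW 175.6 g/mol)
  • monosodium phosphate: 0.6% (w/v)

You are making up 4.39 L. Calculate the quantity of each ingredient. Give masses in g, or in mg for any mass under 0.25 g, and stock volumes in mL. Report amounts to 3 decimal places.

cellobiose 60.143 g; spectinomycin 24.842 mL; L-cysteine hydrochloride monohydrate 4.325 g; monosodium phosphate 26.340 g

Working volume: 4.39 L.
cellobiose: 1.37% w/v = 13.7 g/L → 13.7 × 4.39 L = 60.143 g
spectinomycin: C1V1 = C2V2 → 37.8 µg/mL × 4390 mL ÷ 6680 µg/mL = 24.842 mL
L-cysteine hydrochloride monohydrate: 5.61 mmol/L × 175.6 g/mol × 4.39 L ÷ 1000 = 4.325 g
monosodium phosphate: 0.6% w/v = 6 g/L → 6 × 4.39 L = 26.340 g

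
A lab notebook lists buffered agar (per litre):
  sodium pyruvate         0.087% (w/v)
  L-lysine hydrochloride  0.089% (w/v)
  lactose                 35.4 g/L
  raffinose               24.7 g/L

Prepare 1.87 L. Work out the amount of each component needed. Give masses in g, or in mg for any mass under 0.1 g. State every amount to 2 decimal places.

sodium pyruvate 1.63 g; L-lysine hydrochloride 1.66 g; lactose 66.20 g; raffinose 46.19 g

Working volume: 1.87 L.
sodium pyruvate: 0.087 g per 100 mL × 1870 mL ÷ 100 = 1.63 g
L-lysine hydrochloride: 0.089 g per 100 mL × 1870 mL ÷ 100 = 1.66 g
lactose: 35.4 g/L × 1.87 L = 66.20 g
raffinose: 24.7 g/L × 1.87 L = 46.19 g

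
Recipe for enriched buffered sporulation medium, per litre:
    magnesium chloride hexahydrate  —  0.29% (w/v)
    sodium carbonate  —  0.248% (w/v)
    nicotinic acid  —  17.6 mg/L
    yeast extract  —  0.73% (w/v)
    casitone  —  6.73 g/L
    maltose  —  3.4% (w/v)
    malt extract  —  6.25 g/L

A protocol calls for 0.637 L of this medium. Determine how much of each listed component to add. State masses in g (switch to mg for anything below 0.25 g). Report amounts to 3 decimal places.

magnesium chloride hexahydrate 1.847 g; sodium carbonate 1.580 g; nicotinic acid 11.211 mg; yeast extract 4.650 g; casitone 4.287 g; maltose 21.658 g; malt extract 3.981 g

Scale factor relative to 1 L: 0.637.
magnesium chloride hexahydrate: 0.29 g per 100 mL × 637 mL ÷ 100 = 1.847 g
sodium carbonate: 0.248% w/v = 2.48 g/L → 2.48 × 0.637 L = 1.580 g
nicotinic acid: 17.6 mg/L × 0.637 L = 11.211 mg
yeast extract: 0.73 g per 100 mL × 637 mL ÷ 100 = 4.650 g
casitone: 6.73 g/L × 0.637 L = 4.287 g
maltose: 3.4 g per 100 mL × 637 mL ÷ 100 = 21.658 g
malt extract: 6.25 g/L × 0.637 L = 3.981 g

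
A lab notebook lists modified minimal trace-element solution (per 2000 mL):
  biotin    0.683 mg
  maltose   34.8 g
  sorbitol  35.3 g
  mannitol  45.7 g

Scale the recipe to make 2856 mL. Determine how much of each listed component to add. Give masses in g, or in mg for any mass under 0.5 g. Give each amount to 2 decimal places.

Scale factor = 2856 mL / 2000 mL = 1.428.
biotin: 0.683 mg × (2856 mL / 2000 mL) = 0.98 mg
maltose: 34.8 g × (2856 mL / 2000 mL) = 49.69 g
sorbitol: 35.3 g × (2856 mL / 2000 mL) = 50.41 g
mannitol: 45.7 g × (2856 mL / 2000 mL) = 65.26 g

biotin 0.98 mg; maltose 49.69 g; sorbitol 50.41 g; mannitol 65.26 g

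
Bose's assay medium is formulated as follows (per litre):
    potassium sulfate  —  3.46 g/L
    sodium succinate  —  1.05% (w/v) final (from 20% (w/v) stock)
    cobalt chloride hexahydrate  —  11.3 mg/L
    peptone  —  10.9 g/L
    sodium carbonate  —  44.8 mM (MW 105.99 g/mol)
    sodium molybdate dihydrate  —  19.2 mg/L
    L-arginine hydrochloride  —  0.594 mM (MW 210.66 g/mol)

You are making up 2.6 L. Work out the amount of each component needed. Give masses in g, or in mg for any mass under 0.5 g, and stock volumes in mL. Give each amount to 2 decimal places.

potassium sulfate 9.00 g; sodium succinate 136.50 mL; cobalt chloride hexahydrate 29.38 mg; peptone 28.34 g; sodium carbonate 12.35 g; sodium molybdate dihydrate 49.92 mg; L-arginine hydrochloride 325.34 mg

Working volume: 2.6 L.
potassium sulfate: 3.46 g/L × 2.6 L = 9.00 g
sodium succinate: C1V1 = C2V2 → 1.05% ÷ 20% × 2600 mL = 136.50 mL
cobalt chloride hexahydrate: 11.3 mg/L × 2.6 L = 29.38 mg
peptone: 10.9 g/L × 2.6 L = 28.34 g
sodium carbonate: 44.8 mmol/L × 105.99 g/mol × 2.6 L ÷ 1000 = 12.35 g
sodium molybdate dihydrate: 19.2 mg/L × 2.6 L = 49.92 mg
L-arginine hydrochloride: 0.594 mmol/L × 210.66 mg/mmol × 2.6 L = 325.34 mg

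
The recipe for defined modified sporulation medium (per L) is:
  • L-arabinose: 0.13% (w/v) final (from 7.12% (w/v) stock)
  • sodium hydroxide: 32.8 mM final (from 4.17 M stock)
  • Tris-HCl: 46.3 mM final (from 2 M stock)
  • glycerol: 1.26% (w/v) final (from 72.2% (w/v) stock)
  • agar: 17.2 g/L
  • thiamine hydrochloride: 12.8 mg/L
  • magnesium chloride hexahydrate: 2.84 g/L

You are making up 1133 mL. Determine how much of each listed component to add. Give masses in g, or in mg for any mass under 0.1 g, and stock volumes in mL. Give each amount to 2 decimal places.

L-arabinose 20.69 mL; sodium hydroxide 8.91 mL; Tris-HCl 26.23 mL; glycerol 19.77 mL; agar 19.49 g; thiamine hydrochloride 14.50 mg; magnesium chloride hexahydrate 3.22 g

Target volume = 1133 mL = 1.133 L.
L-arabinose: dilute stock: 0.13% ÷ 7.12% × 1133 mL = 20.69 mL
sodium hydroxide: C1V1 = C2V2 → 32.8 mM × 1133 mL ÷ 4170 mM = 8.91 mL
Tris-HCl: dilute stock: 46.3 mM × 1133 mL ÷ 2000 mM = 26.23 mL
glycerol: V = C2·V2/C1 = 1.26% ÷ 72.2% × 1133 mL = 19.77 mL
agar: 17.2 g/L × 1.133 L = 19.49 g
thiamine hydrochloride: 12.8 mg/L × 1.133 L = 14.50 mg
magnesium chloride hexahydrate: 2.84 g/L × 1.133 L = 3.22 g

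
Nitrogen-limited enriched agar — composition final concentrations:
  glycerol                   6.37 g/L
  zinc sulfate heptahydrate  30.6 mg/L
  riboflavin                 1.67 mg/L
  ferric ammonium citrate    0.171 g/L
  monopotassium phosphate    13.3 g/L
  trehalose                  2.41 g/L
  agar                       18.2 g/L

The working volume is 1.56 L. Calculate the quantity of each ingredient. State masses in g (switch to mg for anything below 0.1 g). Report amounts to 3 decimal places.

glycerol 9.937 g; zinc sulfate heptahydrate 47.736 mg; riboflavin 2.605 mg; ferric ammonium citrate 0.267 g; monopotassium phosphate 20.748 g; trehalose 3.760 g; agar 28.392 g

Scale factor relative to 1 L: 1.56.
glycerol: 6.37 g/L × 1.56 L = 9.937 g
zinc sulfate heptahydrate: 30.6 mg/L × 1.56 L = 47.736 mg
riboflavin: 1.67 mg/L × 1.56 L = 2.605 mg
ferric ammonium citrate: 0.171 g/L × 1.56 L = 0.267 g
monopotassium phosphate: 13.3 g/L × 1.56 L = 20.748 g
trehalose: 2.41 g/L × 1.56 L = 3.760 g
agar: 18.2 g/L × 1.56 L = 28.392 g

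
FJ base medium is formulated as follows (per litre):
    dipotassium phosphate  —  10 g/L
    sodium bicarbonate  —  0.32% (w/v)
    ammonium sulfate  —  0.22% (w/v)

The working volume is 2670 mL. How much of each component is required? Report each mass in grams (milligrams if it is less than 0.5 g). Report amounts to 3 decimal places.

dipotassium phosphate 26.700 g; sodium bicarbonate 8.544 g; ammonium sulfate 5.874 g

Target volume = 2670 mL = 2.67 L.
dipotassium phosphate: 10 g/L × 2.67 L = 26.700 g
sodium bicarbonate: 0.32 g per 100 mL × 2670 mL ÷ 100 = 8.544 g
ammonium sulfate: 0.22 g per 100 mL × 2670 mL ÷ 100 = 5.874 g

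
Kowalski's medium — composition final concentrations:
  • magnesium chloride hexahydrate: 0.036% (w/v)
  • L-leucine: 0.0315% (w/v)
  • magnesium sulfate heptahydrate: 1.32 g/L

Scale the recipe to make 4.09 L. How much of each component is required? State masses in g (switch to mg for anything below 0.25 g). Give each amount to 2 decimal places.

magnesium chloride hexahydrate 1.47 g; L-leucine 1.29 g; magnesium sulfate heptahydrate 5.40 g

Working volume: 4.09 L.
magnesium chloride hexahydrate: 0.036 g per 100 mL × 4090 mL ÷ 100 = 1.47 g
L-leucine: 0.0315% w/v = 0.315 g/L → 0.315 × 4.09 L = 1.29 g
magnesium sulfate heptahydrate: 1.32 g/L × 4.09 L = 5.40 g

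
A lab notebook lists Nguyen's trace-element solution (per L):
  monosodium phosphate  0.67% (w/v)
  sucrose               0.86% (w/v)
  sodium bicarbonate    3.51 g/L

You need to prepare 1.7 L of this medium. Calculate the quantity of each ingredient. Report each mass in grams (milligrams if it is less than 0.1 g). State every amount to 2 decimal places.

monosodium phosphate 11.39 g; sucrose 14.62 g; sodium bicarbonate 5.97 g

Scale factor relative to 1 L: 1.7.
monosodium phosphate: 0.67% w/v = 6.7 g/L → 6.7 × 1.7 L = 11.39 g
sucrose: 0.86 g per 100 mL × 1700 mL ÷ 100 = 14.62 g
sodium bicarbonate: 3.51 g/L × 1.7 L = 5.97 g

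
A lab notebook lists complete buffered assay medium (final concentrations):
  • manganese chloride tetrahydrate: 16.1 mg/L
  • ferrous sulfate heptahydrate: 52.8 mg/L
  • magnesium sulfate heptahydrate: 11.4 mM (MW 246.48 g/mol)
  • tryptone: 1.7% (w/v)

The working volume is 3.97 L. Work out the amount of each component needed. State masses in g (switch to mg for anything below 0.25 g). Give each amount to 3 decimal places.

manganese chloride tetrahydrate 63.917 mg; ferrous sulfate heptahydrate 209.616 mg; magnesium sulfate heptahydrate 11.155 g; tryptone 67.490 g

Working volume: 3.97 L.
manganese chloride tetrahydrate: 16.1 mg/L × 3.97 L = 63.917 mg
ferrous sulfate heptahydrate: 52.8 mg/L × 3.97 L = 209.616 mg
magnesium sulfate heptahydrate: 11.4 mmol/L × 246.48 g/mol × 3.97 L ÷ 1000 = 11.155 g
tryptone: 1.7% w/v = 17 g/L → 17 × 3.97 L = 67.490 g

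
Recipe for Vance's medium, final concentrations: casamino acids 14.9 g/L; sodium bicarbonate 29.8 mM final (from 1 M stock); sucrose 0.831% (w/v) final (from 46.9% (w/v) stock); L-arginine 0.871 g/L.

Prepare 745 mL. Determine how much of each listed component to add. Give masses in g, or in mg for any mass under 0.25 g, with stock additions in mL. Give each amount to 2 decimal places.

Working volume: 745 mL = 0.745 L.
casamino acids: 14.9 g/L × 0.745 L = 11.10 g
sodium bicarbonate: V = C2·V2/C1 = 29.8 mM × 745 mL ÷ 1000 mM = 22.20 mL
sucrose: dilute stock: 0.831% ÷ 46.9% × 745 mL = 13.20 mL
L-arginine: 0.871 g/L × 0.745 L = 0.65 g

casamino acids 11.10 g; sodium bicarbonate 22.20 mL; sucrose 13.20 mL; L-arginine 0.65 g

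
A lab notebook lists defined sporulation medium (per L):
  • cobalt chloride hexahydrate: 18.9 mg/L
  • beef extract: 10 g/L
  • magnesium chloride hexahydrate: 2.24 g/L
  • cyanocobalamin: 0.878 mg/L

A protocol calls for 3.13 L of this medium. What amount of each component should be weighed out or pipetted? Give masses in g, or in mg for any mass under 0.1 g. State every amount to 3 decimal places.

Scale factor relative to 1 L: 3.13.
cobalt chloride hexahydrate: 18.9 mg/L × 3.13 L = 59.157 mg
beef extract: 10 g/L × 3.13 L = 31.300 g
magnesium chloride hexahydrate: 2.24 g/L × 3.13 L = 7.011 g
cyanocobalamin: 0.878 mg/L × 3.13 L = 2.748 mg

cobalt chloride hexahydrate 59.157 mg; beef extract 31.300 g; magnesium chloride hexahydrate 7.011 g; cyanocobalamin 2.748 mg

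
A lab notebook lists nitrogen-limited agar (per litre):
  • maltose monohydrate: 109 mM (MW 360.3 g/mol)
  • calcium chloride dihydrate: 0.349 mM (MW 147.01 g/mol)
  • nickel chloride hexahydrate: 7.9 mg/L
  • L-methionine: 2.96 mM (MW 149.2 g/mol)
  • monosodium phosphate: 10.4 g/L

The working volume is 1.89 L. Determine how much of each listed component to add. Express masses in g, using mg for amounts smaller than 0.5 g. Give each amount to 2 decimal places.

Scale factor relative to 1 L: 1.89.
maltose monohydrate: 109 mmol/L × 360.3 g/mol × 1.89 L ÷ 1000 = 74.23 g
calcium chloride dihydrate: 0.349 mmol/L × 147.01 mg/mmol × 1.89 L = 96.97 mg
nickel chloride hexahydrate: 7.9 mg/L × 1.89 L = 14.93 mg
L-methionine: 2.96 mmol/L × 149.2 g/mol × 1.89 L ÷ 1000 = 0.83 g
monosodium phosphate: 10.4 g/L × 1.89 L = 19.66 g

maltose monohydrate 74.23 g; calcium chloride dihydrate 96.97 mg; nickel chloride hexahydrate 14.93 mg; L-methionine 0.83 g; monosodium phosphate 19.66 g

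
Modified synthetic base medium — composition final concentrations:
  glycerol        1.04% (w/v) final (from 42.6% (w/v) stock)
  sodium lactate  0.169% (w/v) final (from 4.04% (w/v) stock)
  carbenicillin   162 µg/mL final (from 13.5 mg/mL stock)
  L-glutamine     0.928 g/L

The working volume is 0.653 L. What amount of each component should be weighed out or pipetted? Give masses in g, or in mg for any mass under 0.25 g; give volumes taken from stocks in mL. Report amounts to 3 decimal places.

Scale factor relative to 1 L: 0.653.
glycerol: V = C2·V2/C1 = 1.04% ÷ 42.6% × 653 mL = 15.942 mL
sodium lactate: V = C2·V2/C1 = 0.169% ÷ 4.04% × 653 mL = 27.316 mL
carbenicillin: C1V1 = C2V2 → 162 µg/mL × 653 mL ÷ 13500 µg/mL = 7.836 mL
L-glutamine: 0.928 g/L × 0.653 L = 0.606 g

glycerol 15.942 mL; sodium lactate 27.316 mL; carbenicillin 7.836 mL; L-glutamine 0.606 g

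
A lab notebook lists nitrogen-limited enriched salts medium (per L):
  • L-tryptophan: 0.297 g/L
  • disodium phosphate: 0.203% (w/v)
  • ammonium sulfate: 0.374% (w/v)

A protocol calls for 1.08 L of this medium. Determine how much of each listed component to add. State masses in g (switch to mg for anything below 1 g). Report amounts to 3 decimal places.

L-tryptophan 320.760 mg; disodium phosphate 2.192 g; ammonium sulfate 4.039 g

Working volume: 1.08 L.
L-tryptophan: 0.297 g/L × 1.08 L = 0.32076 g = 320.760 mg
disodium phosphate: 0.203 g per 100 mL × 1080 mL ÷ 100 = 2.192 g
ammonium sulfate: 0.374 g per 100 mL × 1080 mL ÷ 100 = 4.039 g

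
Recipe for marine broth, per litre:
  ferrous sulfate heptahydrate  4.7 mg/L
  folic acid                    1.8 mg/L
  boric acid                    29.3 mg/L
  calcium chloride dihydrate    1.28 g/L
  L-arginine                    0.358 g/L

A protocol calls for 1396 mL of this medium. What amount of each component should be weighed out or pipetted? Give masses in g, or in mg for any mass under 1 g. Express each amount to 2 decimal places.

Scale factor relative to 1 L: 1.396.
ferrous sulfate heptahydrate: 4.7 mg/L × 1.396 L = 6.56 mg
folic acid: 1.8 mg/L × 1.396 L = 2.51 mg
boric acid: 29.3 mg/L × 1.396 L = 40.90 mg
calcium chloride dihydrate: 1.28 g/L × 1.396 L = 1.79 g
L-arginine: 0.358 g/L × 1.396 L = 0.499768 g = 499.77 mg

ferrous sulfate heptahydrate 6.56 mg; folic acid 2.51 mg; boric acid 40.90 mg; calcium chloride dihydrate 1.79 g; L-arginine 499.77 mg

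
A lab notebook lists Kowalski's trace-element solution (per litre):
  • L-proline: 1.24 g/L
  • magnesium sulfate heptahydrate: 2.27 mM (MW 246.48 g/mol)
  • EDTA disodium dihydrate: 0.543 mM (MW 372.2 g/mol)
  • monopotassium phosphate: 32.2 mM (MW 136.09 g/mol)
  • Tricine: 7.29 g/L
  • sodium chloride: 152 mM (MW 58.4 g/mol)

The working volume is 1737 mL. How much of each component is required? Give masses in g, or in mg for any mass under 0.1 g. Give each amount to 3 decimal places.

Scale factor relative to 1 L: 1.737.
L-proline: 1.24 g/L × 1.737 L = 2.154 g
magnesium sulfate heptahydrate: 2.27 mmol/L × 246.48 g/mol × 1.737 L ÷ 1000 = 0.972 g
EDTA disodium dihydrate: 0.543 mmol/L × 372.2 g/mol × 1.737 L ÷ 1000 = 0.351 g
monopotassium phosphate: 32.2 mmol/L × 136.09 g/mol × 1.737 L ÷ 1000 = 7.612 g
Tricine: 7.29 g/L × 1.737 L = 12.663 g
sodium chloride: 152 mmol/L × 58.4 g/mol × 1.737 L ÷ 1000 = 15.419 g

L-proline 2.154 g; magnesium sulfate heptahydrate 0.972 g; EDTA disodium dihydrate 0.351 g; monopotassium phosphate 7.612 g; Tricine 12.663 g; sodium chloride 15.419 g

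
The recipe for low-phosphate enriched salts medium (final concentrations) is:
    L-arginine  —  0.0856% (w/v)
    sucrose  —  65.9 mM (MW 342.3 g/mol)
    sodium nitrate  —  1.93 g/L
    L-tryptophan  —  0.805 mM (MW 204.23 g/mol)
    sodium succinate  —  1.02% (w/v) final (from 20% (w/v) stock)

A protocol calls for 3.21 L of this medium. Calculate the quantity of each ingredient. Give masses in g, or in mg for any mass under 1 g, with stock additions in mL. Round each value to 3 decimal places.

L-arginine 2.748 g; sucrose 72.410 g; sodium nitrate 6.195 g; L-tryptophan 527.741 mg; sodium succinate 163.710 mL

Scale factor relative to 1 L: 3.21.
L-arginine: 0.0856 g per 100 mL × 3210 mL ÷ 100 = 2.748 g
sucrose: 65.9 mmol/L × 342.3 g/mol × 3.21 L ÷ 1000 = 72.410 g
sodium nitrate: 1.93 g/L × 3.21 L = 6.195 g
L-tryptophan: 0.805 mmol/L × 204.23 mg/mmol × 3.21 L = 527.741 mg
sodium succinate: V = C2·V2/C1 = 1.02% ÷ 20% × 3210 mL = 163.710 mL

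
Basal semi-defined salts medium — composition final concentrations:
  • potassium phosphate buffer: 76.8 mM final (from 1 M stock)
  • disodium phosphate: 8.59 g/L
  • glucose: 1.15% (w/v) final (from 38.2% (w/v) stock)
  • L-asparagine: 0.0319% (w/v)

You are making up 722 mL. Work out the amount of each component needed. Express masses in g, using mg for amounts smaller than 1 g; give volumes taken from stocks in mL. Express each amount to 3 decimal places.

Target volume = 722 mL = 0.722 L.
potassium phosphate buffer: V = C2·V2/C1 = 76.8 mM × 722 mL ÷ 1000 mM = 55.450 mL
disodium phosphate: 8.59 g/L × 0.722 L = 6.202 g
glucose: C1V1 = C2V2 → 1.15% ÷ 38.2% × 722 mL = 21.736 mL
L-asparagine: 0.0319 g per 100 mL × 722 mL ÷ 100 = 0.230318 g = 230.318 mg

potassium phosphate buffer 55.450 mL; disodium phosphate 6.202 g; glucose 21.736 mL; L-asparagine 230.318 mg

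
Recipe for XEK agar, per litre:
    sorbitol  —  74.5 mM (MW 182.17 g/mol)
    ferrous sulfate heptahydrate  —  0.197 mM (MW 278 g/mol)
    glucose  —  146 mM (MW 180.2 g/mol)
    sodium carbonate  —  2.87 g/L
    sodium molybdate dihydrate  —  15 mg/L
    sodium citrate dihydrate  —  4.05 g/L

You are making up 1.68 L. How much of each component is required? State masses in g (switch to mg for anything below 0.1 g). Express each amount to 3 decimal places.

sorbitol 22.800 g; ferrous sulfate heptahydrate 92.007 mg; glucose 44.199 g; sodium carbonate 4.822 g; sodium molybdate dihydrate 25.200 mg; sodium citrate dihydrate 6.804 g

Scale factor relative to 1 L: 1.68.
sorbitol: 74.5 mmol/L × 182.17 g/mol × 1.68 L ÷ 1000 = 22.800 g
ferrous sulfate heptahydrate: 0.197 mmol/L × 278 mg/mmol × 1.68 L = 92.007 mg
glucose: 146 mmol/L × 180.2 g/mol × 1.68 L ÷ 1000 = 44.199 g
sodium carbonate: 2.87 g/L × 1.68 L = 4.822 g
sodium molybdate dihydrate: 15 mg/L × 1.68 L = 25.200 mg
sodium citrate dihydrate: 4.05 g/L × 1.68 L = 6.804 g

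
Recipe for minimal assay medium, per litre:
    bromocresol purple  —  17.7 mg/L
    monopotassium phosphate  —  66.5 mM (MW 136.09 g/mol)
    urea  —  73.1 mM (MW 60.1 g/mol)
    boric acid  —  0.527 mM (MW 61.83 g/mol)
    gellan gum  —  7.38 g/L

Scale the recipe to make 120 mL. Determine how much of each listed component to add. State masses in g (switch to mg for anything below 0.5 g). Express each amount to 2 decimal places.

Working volume: 120 mL = 0.12 L.
bromocresol purple: 17.7 mg/L × 0.12 L = 2.12 mg
monopotassium phosphate: 66.5 mmol/L × 136.09 g/mol × 0.12 L ÷ 1000 = 1.09 g
urea: 73.1 mmol/L × 60.1 g/mol × 0.12 L ÷ 1000 = 0.53 g
boric acid: 0.527 mmol/L × 61.83 mg/mmol × 0.12 L = 3.91 mg
gellan gum: 7.38 g/L × 0.12 L = 0.89 g

bromocresol purple 2.12 mg; monopotassium phosphate 1.09 g; urea 0.53 g; boric acid 3.91 mg; gellan gum 0.89 g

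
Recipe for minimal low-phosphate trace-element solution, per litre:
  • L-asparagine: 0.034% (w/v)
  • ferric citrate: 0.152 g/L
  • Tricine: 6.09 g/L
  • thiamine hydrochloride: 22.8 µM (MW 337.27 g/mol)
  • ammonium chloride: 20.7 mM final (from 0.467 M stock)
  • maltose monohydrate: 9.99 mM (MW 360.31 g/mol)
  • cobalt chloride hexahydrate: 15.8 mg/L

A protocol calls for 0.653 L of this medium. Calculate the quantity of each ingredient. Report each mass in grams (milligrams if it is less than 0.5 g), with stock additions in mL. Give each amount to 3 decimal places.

L-asparagine 222.020 mg; ferric citrate 99.256 mg; Tricine 3.977 g; thiamine hydrochloride 5.021 mg; ammonium chloride 28.945 mL; maltose monohydrate 2.350 g; cobalt chloride hexahydrate 10.317 mg

Scale factor relative to 1 L: 0.653.
L-asparagine: 0.034 g per 100 mL × 653 mL ÷ 100 = 0.22202 g = 222.020 mg
ferric citrate: 0.152 g/L × 0.653 L = 0.099256 g = 99.256 mg
Tricine: 6.09 g/L × 0.653 L = 3.977 g
thiamine hydrochloride: 22.8 µmol/L × 337.27 g/mol × 0.653 L ÷ 1000 = 5.021 mg
ammonium chloride: C1V1 = C2V2 → 20.7 mM × 653 mL ÷ 467 mM = 28.945 mL
maltose monohydrate: 9.99 mmol/L × 360.31 g/mol × 0.653 L ÷ 1000 = 2.350 g
cobalt chloride hexahydrate: 15.8 mg/L × 0.653 L = 10.317 mg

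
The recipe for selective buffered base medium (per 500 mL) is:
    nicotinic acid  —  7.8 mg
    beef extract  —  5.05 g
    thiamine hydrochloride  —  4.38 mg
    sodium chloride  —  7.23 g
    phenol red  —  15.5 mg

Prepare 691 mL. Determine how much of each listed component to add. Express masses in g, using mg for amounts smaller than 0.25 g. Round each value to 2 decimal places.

nicotinic acid 10.78 mg; beef extract 6.98 g; thiamine hydrochloride 6.05 mg; sodium chloride 9.99 g; phenol red 21.42 mg

Scale factor = 691 mL / 500 mL = 1.382.
nicotinic acid: 7.8 mg × (691 mL / 500 mL) = 10.78 mg
beef extract: 5.05 g × (691 mL / 500 mL) = 6.98 g
thiamine hydrochloride: 4.38 mg × (691 mL / 500 mL) = 6.05 mg
sodium chloride: 7.23 g × (691 mL / 500 mL) = 9.99 g
phenol red: 15.5 mg × (691 mL / 500 mL) = 21.42 mg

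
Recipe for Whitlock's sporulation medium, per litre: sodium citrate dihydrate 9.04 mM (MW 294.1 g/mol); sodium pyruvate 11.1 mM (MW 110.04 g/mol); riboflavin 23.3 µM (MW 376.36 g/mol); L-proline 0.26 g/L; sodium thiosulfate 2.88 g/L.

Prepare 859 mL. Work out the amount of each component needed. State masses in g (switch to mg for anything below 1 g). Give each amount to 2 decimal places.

Working volume: 859 mL = 0.859 L.
sodium citrate dihydrate: 9.04 mmol/L × 294.1 g/mol × 0.859 L ÷ 1000 = 2.28 g
sodium pyruvate: 11.1 mmol/L × 110.04 g/mol × 0.859 L ÷ 1000 = 1.05 g
riboflavin: 23.3 µmol/L × 376.36 g/mol × 0.859 L ÷ 1000 = 7.53 mg
L-proline: 0.26 g/L × 0.859 L = 0.22334 g = 223.34 mg
sodium thiosulfate: 2.88 g/L × 0.859 L = 2.47 g

sodium citrate dihydrate 2.28 g; sodium pyruvate 1.05 g; riboflavin 7.53 mg; L-proline 223.34 mg; sodium thiosulfate 2.47 g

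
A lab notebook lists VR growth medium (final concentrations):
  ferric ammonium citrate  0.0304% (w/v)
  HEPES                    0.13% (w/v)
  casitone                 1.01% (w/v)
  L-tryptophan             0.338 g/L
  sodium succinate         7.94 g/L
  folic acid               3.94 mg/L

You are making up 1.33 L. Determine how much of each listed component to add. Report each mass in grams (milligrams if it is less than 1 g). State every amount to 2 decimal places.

ferric ammonium citrate 404.32 mg; HEPES 1.73 g; casitone 13.43 g; L-tryptophan 449.54 mg; sodium succinate 10.56 g; folic acid 5.24 mg

Scale factor relative to 1 L: 1.33.
ferric ammonium citrate: 0.0304 g per 100 mL × 1330 mL ÷ 100 = 0.40432 g = 404.32 mg
HEPES: 0.13% w/v = 1.3 g/L → 1.3 × 1.33 L = 1.73 g
casitone: 1.01 g per 100 mL × 1330 mL ÷ 100 = 13.43 g
L-tryptophan: 0.338 g/L × 1.33 L = 0.44954 g = 449.54 mg
sodium succinate: 7.94 g/L × 1.33 L = 10.56 g
folic acid: 3.94 mg/L × 1.33 L = 5.24 mg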